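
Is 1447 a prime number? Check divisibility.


Check divisors up to sqrt(1447) = 38.0395
No divisors found.
1447 is prime.

Yes, 1447 is prime


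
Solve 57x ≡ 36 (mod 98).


GCD(57, 98) = 1, unique solution
a^(-1) mod 98 = 43
x = 43 * 36 mod 98 = 78

x ≡ 78 (mod 98)


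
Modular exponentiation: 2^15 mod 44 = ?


2^1 mod 44 = 2
2^2 mod 44 = 4
2^3 mod 44 = 8
2^4 mod 44 = 16
2^5 mod 44 = 32
2^6 mod 44 = 20
2^7 mod 44 = 40
2^8 mod 44 = 36
2^9 mod 44 = 28
2^10 mod 44 = 12
2^11 mod 44 = 24
2^12 mod 44 = 4
2^13 mod 44 = 8
2^14 mod 44 = 16
2^15 mod 44 = 32


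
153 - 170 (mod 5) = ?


153 - 170 = -17
-17 mod 5 = 3


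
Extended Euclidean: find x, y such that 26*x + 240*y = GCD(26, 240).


Tabular extended Euclidean (each row: r = 26*s + 240*t):
r=26, s=1, t=0
r=240, s=0, t=1
q=0: r=26, s=1, t=0   [26*(1) + 240*(0) = 26]
q=9: r=6, s=-9, t=1   [26*(-9) + 240*(1) = 6]
q=4: r=2, s=37, t=-4   [26*(37) + 240*(-4) = 2]
q=3: r=0, s=-120, t=13   [26*(-120) + 240*(13) = 0]
GCD = 2; from the row with r=2: x=37, y=-4
Check: 26*(37) + 240*(-4) = 962 - 960 = 2

GCD = 2, x = 37, y = -4


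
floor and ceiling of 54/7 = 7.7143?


54/7 = 7.7143
floor = 7
ceil = 8

floor = 7, ceil = 8


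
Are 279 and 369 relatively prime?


Euclidean algorithm:
369 = 1 * 279 + 90
279 = 3 * 90 + 9
90 = 10 * 9 + 0
GCD(279, 369) = 9

No, not coprime (GCD = 9)


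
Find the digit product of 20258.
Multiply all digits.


2 × 0 × 2 × 5 × 8 = 0


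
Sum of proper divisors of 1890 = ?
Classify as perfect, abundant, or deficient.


Proper divisors: 1, 2, 3, 5, 6, 7, 9, 10, 14, 15, 18, 21, 27, 30, 35, 42, 45, 54, 63, 70, 90, 105, 126, 135, 189, 210, 270, 315, 378, 630, 945
Sum = 1 + 2 + 3 + 5 + 6 + 7 + 9 + 10 + 14 + 15 + 18 + 21 + 27 + 30 + 35 + 42 + 45 + 54 + 63 + 70 + 90 + 105 + 126 + 135 + 189 + 210 + 270 + 315 + 378 + 630 + 945 = 3870
3870 > 1890 → abundant

s(1890) = 3870 (abundant)


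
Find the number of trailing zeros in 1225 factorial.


floor(1225/5) = 245
floor(1225/25) = 49
floor(1225/125) = 9
floor(1225/625) = 1
Total = 304

304 trailing zeros


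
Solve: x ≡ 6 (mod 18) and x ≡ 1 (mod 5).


M = 18*5 = 90
M1 = M/18 = 5, M2 = M/5 = 18
M1^(-1) mod 18 = 11, M2^(-1) mod 5 = 2
x = 6*5*11 + 1*18*2 = 366
366 mod 90 = 6
Check: 6 mod 18 = 6 ✓, 6 mod 5 = 1 ✓

x ≡ 6 (mod 90)


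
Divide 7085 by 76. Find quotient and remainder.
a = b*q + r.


7085 = 76 * 93 + 17
Check: 7068 + 17 = 7085

q = 93, r = 17


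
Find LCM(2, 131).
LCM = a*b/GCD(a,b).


GCD(2, 131) = 1
LCM = 2*131/1 = 262/1 = 262

LCM = 262


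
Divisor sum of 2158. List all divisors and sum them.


Divisors of 2158: 1, 2, 13, 26, 83, 166, 1079, 2158
Sum = 1 + 2 + 13 + 26 + 83 + 166 + 1079 + 2158 = 3528

σ(2158) = 3528


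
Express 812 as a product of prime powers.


812 / 2 = 406
406 / 2 = 203
203 / 7 = 29
29 / 29 = 1
812 = 2^2 × 7 × 29


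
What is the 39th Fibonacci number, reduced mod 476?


F(k) mod 476 for k=1..39:
1, 1, 2, 3, 5, 8, 13, 21, 34, 55, 89, 144, 233, 377, 134, 35, 169, 204, 373, 101, 474, 99, 97, 196, 293, 13, 306, 319, 149, 468, 141, 133, 274, 407, 205, 136, 341, 1, 342
F(39) mod 476 = 342


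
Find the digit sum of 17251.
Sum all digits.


1 + 7 + 2 + 5 + 1 = 16


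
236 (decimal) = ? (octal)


236 (base 10) = 236 (decimal)
236 (decimal) = 354 (base 8)


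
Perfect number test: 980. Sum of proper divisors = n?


Proper divisors of 980: 1, 2, 4, 5, 7, 10, 14, 20, 28, 35, 49, 70, 98, 140, 196, 245, 490
Sum = 1 + 2 + 4 + 5 + 7 + 10 + 14 + 20 + 28 + 35 + 49 + 70 + 98 + 140 + 196 + 245 + 490 = 1414

No, 980 is not perfect (1414 ≠ 980)


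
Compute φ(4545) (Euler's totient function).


4545 = 3^2 × 5 × 101
Prime factors: 3, 5, 101
φ(4545) = 4545 × (1-1/3) × (1-1/5) × (1-1/101)
= 4545 × 2/3 × 4/5 × 100/101 = 2400

φ(4545) = 2400


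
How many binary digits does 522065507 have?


522065507 in base 2 = 11111000111100001011001100011
Number of digits = 29

29 digits (base 2)


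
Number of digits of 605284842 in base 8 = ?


605284842 in base 8 = 4404764752
Number of digits = 10

10 digits (base 8)


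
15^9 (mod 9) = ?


15^1 mod 9 = 6
15^2 mod 9 = 0
15^3 mod 9 = 0
15^4 mod 9 = 0
15^5 mod 9 = 0
15^6 mod 9 = 0
15^7 mod 9 = 0
15^8 mod 9 = 0
15^9 mod 9 = 0


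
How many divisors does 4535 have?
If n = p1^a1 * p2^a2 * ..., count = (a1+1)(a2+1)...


4535 = 5^1 × 907^1
d(4535) = (1+1) × (1+1) = 4

4 divisors


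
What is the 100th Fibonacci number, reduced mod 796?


F(k) mod 796 for k=1..100:
1, 1, 2, 3, 5, 8, 13, 21, 34, 55, 89, 144, 233, 377, 610, 191, 5, 196, 201, 397, 598, 199, 1, 200, 201, 401, 602, 207, 13, 220, 233, 453, 686, 343, 233, 576, 13, 589, 602, 395, 201, 596, 1, 597, 598, 399, 201, 600, 5, 605, 610, 419, 233, 652, 89, 741, 34, 775, 13, 788, 5, 793, 2, 795, 1, 0, 1, 1, 2, 3, 5, 8, 13, 21, 34, 55, 89, 144, 233, 377, 610, 191, 5, 196, 201, 397, 598, 199, 1, 200, 201, 401, 602, 207, 13, 220, 233, 453, 686, 343
F(100) mod 796 = 343


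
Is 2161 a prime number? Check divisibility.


Check divisors up to sqrt(2161) = 46.4866
No divisors found.
2161 is prime.

Yes, 2161 is prime


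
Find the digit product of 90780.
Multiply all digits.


9 × 0 × 7 × 8 × 0 = 0


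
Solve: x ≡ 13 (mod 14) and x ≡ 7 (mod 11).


M = 14*11 = 154
M1 = M/14 = 11, M2 = M/11 = 14
M1^(-1) mod 14 = 9, M2^(-1) mod 11 = 4
x = 13*11*9 + 7*14*4 = 1679
1679 mod 154 = 139
Check: 139 mod 14 = 13 ✓, 139 mod 11 = 7 ✓

x ≡ 139 (mod 154)


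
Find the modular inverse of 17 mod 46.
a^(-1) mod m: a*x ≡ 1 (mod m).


Use the extended Euclidean algorithm on (46, 17); each row r = 46*s + 17*t:
r=46, s=1, t=0
r=17, s=0, t=1
q=2: r=12, s=1, t=-2   [46*(1) + 17*(-2) = 12]
q=1: r=5, s=-1, t=3   [46*(-1) + 17*(3) = 5]
q=2: r=2, s=3, t=-8   [46*(3) + 17*(-8) = 2]
q=2: r=1, s=-7, t=19   [46*(-7) + 17*(19) = 1]
q=2: r=0, s=17, t=-46   [46*(17) + 17*(-46) = 0]
GCD = 1 with t = 19, so 17*(19) ≡ 1 (mod 46)
Inverse = 19 mod 46 = 19
Check: 17 * 19 = 323 ≡ 1 (mod 46)

17^(-1) ≡ 19 (mod 46)


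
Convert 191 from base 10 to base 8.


191 (base 10) = 191 (decimal)
191 (decimal) = 277 (base 8)


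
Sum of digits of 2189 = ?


2 + 1 + 8 + 9 = 20


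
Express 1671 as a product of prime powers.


1671 / 3 = 557
557 / 557 = 1
1671 = 3 × 557


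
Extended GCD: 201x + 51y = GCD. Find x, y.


Tabular extended Euclidean (each row: r = 201*s + 51*t):
r=201, s=1, t=0
r=51, s=0, t=1
q=3: r=48, s=1, t=-3   [201*(1) + 51*(-3) = 48]
q=1: r=3, s=-1, t=4   [201*(-1) + 51*(4) = 3]
q=16: r=0, s=17, t=-67   [201*(17) + 51*(-67) = 0]
GCD = 3; from the row with r=3: x=-1, y=4
Check: 201*(-1) + 51*(4) = -201 + 204 = 3

GCD = 3, x = -1, y = 4


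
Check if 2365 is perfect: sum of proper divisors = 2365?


Proper divisors of 2365: 1, 5, 11, 43, 55, 215, 473
Sum = 1 + 5 + 11 + 43 + 55 + 215 + 473 = 803

No, 2365 is not perfect (803 ≠ 2365)


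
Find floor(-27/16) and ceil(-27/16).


-27/16 = -1.6875
floor = -2
ceil = -1

floor = -2, ceil = -1


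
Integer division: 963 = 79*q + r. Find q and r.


963 = 79 * 12 + 15
Check: 948 + 15 = 963

q = 12, r = 15


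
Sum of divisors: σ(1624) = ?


Divisors of 1624: 1, 2, 4, 7, 8, 14, 28, 29, 56, 58, 116, 203, 232, 406, 812, 1624
Sum = 1 + 2 + 4 + 7 + 8 + 14 + 28 + 29 + 56 + 58 + 116 + 203 + 232 + 406 + 812 + 1624 = 3600

σ(1624) = 3600


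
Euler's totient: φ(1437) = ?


1437 = 3 × 479
Prime factors: 3, 479
φ(1437) = 1437 × (1-1/3) × (1-1/479)
= 1437 × 2/3 × 478/479 = 956

φ(1437) = 956


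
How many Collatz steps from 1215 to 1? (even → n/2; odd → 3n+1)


1215 → 3646 → 1823 → 5470 → 2735 → 8206 → 4103 → 12310 → 6155 → 18466 → 9233 → 27700 → 13850 → 6925 → 20776 → 10388 → 5194 → 2597 → 7792 → 3896 → 1948 → 974 → 487 → 1462 → 731 → 2194 → 1097 → 3292 → 1646 → 823 → 2470 → 1235 → 3706 → 1853 → 5560 → 2780 → 1390 → 695 → 2086 → 1043 → 3130 → 1565 → 4696 → 2348 → 1174 → 587 → 1762 → 881 → 2644 → 1322 → 661 → 1984 → 992 → 496 → 248 → 124 → 62 → 31 → 94 → 47 → 142 → 71 → 214 → 107 → 322 → 161 → 484 → 242 → 121 → 364 → 182 → 91 → 274 → 137 → 412 → 206 → 103 → 310 → 155 → 466 → 233 → 700 → 350 → 175 → 526 → 263 → 790 → 395 → 1186 → 593 → 1780 → 890 → 445 → 1336 → 668 → 334 → 167 → 502 → 251 → 754 → 377 → 1132 → 566 → 283 → 850 → 425 → 1276 → 638 → 319 → 958 → 479 → 1438 → 719 → 2158 → 1079 → 3238 → 1619 → 4858 → 2429 → 7288 → 3644 → 1822 → 911 → 2734 → 1367 → 4102 → 2051 → 6154 → 3077 → 9232 → 4616 → 2308 → 1154 → 577 → 1732 → 866 → 433 → 1300 → 650 → 325 → 976 → 488 → 244 → 122 → 61 → 184 → 92 → 46 → 23 → 70 → 35 → 106 → 53 → 160 → 80 → 40 → 20 → 10 → 5 → 16 → 8 → 4 → 2 → 1
Total steps = 163

163 steps


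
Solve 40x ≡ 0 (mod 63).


GCD(40, 63) = 1, unique solution
a^(-1) mod 63 = 52
x = 52 * 0 mod 63 = 0

x ≡ 0 (mod 63)


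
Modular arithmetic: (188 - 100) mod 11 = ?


188 - 100 = 88
88 mod 11 = 0


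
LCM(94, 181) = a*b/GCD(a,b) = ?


GCD(94, 181) = 1
LCM = 94*181/1 = 17014/1 = 17014

LCM = 17014


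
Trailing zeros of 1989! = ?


floor(1989/5) = 397
floor(1989/25) = 79
floor(1989/125) = 15
floor(1989/625) = 3
Total = 494

494 trailing zeros


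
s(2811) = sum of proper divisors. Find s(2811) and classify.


Proper divisors: 1, 3, 937
Sum = 1 + 3 + 937 = 941
941 < 2811 → deficient

s(2811) = 941 (deficient)


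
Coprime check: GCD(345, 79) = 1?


Euclidean algorithm:
345 = 4 * 79 + 29
79 = 2 * 29 + 21
29 = 1 * 21 + 8
21 = 2 * 8 + 5
8 = 1 * 5 + 3
5 = 1 * 3 + 2
3 = 1 * 2 + 1
2 = 2 * 1 + 0
GCD(345, 79) = 1

Yes, coprime (GCD = 1)


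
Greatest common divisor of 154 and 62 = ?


154 = 2 * 62 + 30
62 = 2 * 30 + 2
30 = 15 * 2 + 0
GCD = 2


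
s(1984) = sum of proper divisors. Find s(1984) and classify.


Proper divisors: 1, 2, 4, 8, 16, 31, 32, 62, 64, 124, 248, 496, 992
Sum = 1 + 2 + 4 + 8 + 16 + 31 + 32 + 62 + 64 + 124 + 248 + 496 + 992 = 2080
2080 > 1984 → abundant

s(1984) = 2080 (abundant)


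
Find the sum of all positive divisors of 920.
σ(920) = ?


Divisors of 920: 1, 2, 4, 5, 8, 10, 20, 23, 40, 46, 92, 115, 184, 230, 460, 920
Sum = 1 + 2 + 4 + 5 + 8 + 10 + 20 + 23 + 40 + 46 + 92 + 115 + 184 + 230 + 460 + 920 = 2160

σ(920) = 2160


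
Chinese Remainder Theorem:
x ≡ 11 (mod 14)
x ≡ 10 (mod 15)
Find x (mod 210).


M = 14*15 = 210
M1 = M/14 = 15, M2 = M/15 = 14
M1^(-1) mod 14 = 1, M2^(-1) mod 15 = 14
x = 11*15*1 + 10*14*14 = 2125
2125 mod 210 = 25
Check: 25 mod 14 = 11 ✓, 25 mod 15 = 10 ✓

x ≡ 25 (mod 210)


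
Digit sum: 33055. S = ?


3 + 3 + 0 + 5 + 5 = 16


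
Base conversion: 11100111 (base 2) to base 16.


11100111 (base 2) = 231 (decimal)
231 (decimal) = E7 (base 16)


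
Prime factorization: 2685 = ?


2685 / 3 = 895
895 / 5 = 179
179 / 179 = 1
2685 = 3 × 5 × 179


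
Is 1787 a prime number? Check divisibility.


Check divisors up to sqrt(1787) = 42.2729
No divisors found.
1787 is prime.

Yes, 1787 is prime


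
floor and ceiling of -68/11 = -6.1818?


-68/11 = -6.1818
floor = -7
ceil = -6

floor = -7, ceil = -6


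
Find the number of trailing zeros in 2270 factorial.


floor(2270/5) = 454
floor(2270/25) = 90
floor(2270/125) = 18
floor(2270/625) = 3
Total = 565

565 trailing zeros


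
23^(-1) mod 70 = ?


Use the extended Euclidean algorithm on (70, 23); each row r = 70*s + 23*t:
r=70, s=1, t=0
r=23, s=0, t=1
q=3: r=1, s=1, t=-3   [70*(1) + 23*(-3) = 1]
q=23: r=0, s=-23, t=70   [70*(-23) + 23*(70) = 0]
GCD = 1 with t = -3, so 23*(-3) ≡ 1 (mod 70)
Inverse = -3 mod 70 = 67
Check: 23 * 67 = 1541 ≡ 1 (mod 70)

23^(-1) ≡ 67 (mod 70)


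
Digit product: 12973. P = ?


1 × 2 × 9 × 7 × 3 = 378


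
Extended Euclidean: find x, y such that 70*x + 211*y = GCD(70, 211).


Tabular extended Euclidean (each row: r = 70*s + 211*t):
r=70, s=1, t=0
r=211, s=0, t=1
q=0: r=70, s=1, t=0   [70*(1) + 211*(0) = 70]
q=3: r=1, s=-3, t=1   [70*(-3) + 211*(1) = 1]
q=70: r=0, s=211, t=-70   [70*(211) + 211*(-70) = 0]
GCD = 1; from the row with r=1: x=-3, y=1
Check: 70*(-3) + 211*(1) = -210 + 211 = 1

GCD = 1, x = -3, y = 1


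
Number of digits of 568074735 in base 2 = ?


568074735 in base 2 = 100001110111000010000111101111
Number of digits = 30

30 digits (base 2)


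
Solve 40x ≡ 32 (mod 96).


GCD(40, 96) = 8 divides 32
Divide: 5x ≡ 4 (mod 12)
x ≡ 8 (mod 12)


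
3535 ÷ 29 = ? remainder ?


3535 = 29 * 121 + 26
Check: 3509 + 26 = 3535

q = 121, r = 26


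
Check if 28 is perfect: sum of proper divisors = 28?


Proper divisors of 28: 1, 2, 4, 7, 14
Sum = 1 + 2 + 4 + 7 + 14 = 28

Yes, 28 is perfect (28 = 28)


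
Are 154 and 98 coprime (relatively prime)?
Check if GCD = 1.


Euclidean algorithm:
154 = 1 * 98 + 56
98 = 1 * 56 + 42
56 = 1 * 42 + 14
42 = 3 * 14 + 0
GCD(154, 98) = 14

No, not coprime (GCD = 14)


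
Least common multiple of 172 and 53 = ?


GCD(172, 53) = 1
LCM = 172*53/1 = 9116/1 = 9116

LCM = 9116


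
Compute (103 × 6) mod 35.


103 × 6 = 618
618 mod 35 = 23


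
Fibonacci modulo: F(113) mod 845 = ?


F(k) mod 845 for k=1..113:
1, 1, 2, 3, 5, 8, 13, 21, 34, 55, 89, 144, 233, 377, 610, 142, 752, 49, 801, 5, 806, 811, 772, 738, 665, 558, 378, 91, 469, 560, 184, 744, 83, 827, 65, 47, 112, 159, 271, 430, 701, 286, 142, 428, 570, 153, 723, 31, 754, 785, 694, 634, 483, 272, 755, 182, 92, 274, 366, 640, 161, 801, 117, 73, 190, 263, 453, 716, 324, 195, 519, 714, 388, 257, 645, 57, 702, 759, 616, 530, 301, 831, 287, 273, 560, 833, 548, 536, 239, 775, 169, 99, 268, 367, 635, 157, 792, 104, 51, 155, 206, 361, 567, 83, 650, 733, 538, 426, 119, 545, 664, 364, 183
F(113) mod 845 = 183


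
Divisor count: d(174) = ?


174 = 2^1 × 3^1 × 29^1
d(174) = (1+1) × (1+1) × (1+1) = 8

8 divisors


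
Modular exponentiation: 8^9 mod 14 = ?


8^1 mod 14 = 8
8^2 mod 14 = 8
8^3 mod 14 = 8
8^4 mod 14 = 8
8^5 mod 14 = 8
8^6 mod 14 = 8
8^7 mod 14 = 8
8^8 mod 14 = 8
8^9 mod 14 = 8


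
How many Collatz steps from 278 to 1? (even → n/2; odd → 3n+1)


278 → 139 → 418 → 209 → 628 → 314 → 157 → 472 → 236 → 118 → 59 → 178 → 89 → 268 → 134 → 67 → 202 → 101 → 304 → 152 → 76 → 38 → 19 → 58 → 29 → 88 → 44 → 22 → 11 → 34 → 17 → 52 → 26 → 13 → 40 → 20 → 10 → 5 → 16 → 8 → 4 → 2 → 1
Total steps = 42

42 steps


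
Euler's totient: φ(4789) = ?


4789 = 4789
Prime factors: 4789
φ(4789) = 4789 × (1-1/4789)
= 4789 × 4788/4789 = 4788

φ(4789) = 4788


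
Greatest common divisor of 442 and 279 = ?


442 = 1 * 279 + 163
279 = 1 * 163 + 116
163 = 1 * 116 + 47
116 = 2 * 47 + 22
47 = 2 * 22 + 3
22 = 7 * 3 + 1
3 = 3 * 1 + 0
GCD = 1


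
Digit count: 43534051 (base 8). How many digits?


43534051 in base 8 = 246043343
Number of digits = 9

9 digits (base 8)


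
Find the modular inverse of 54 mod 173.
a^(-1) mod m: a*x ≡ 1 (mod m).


Use the extended Euclidean algorithm on (173, 54); each row r = 173*s + 54*t:
r=173, s=1, t=0
r=54, s=0, t=1
q=3: r=11, s=1, t=-3   [173*(1) + 54*(-3) = 11]
q=4: r=10, s=-4, t=13   [173*(-4) + 54*(13) = 10]
q=1: r=1, s=5, t=-16   [173*(5) + 54*(-16) = 1]
q=10: r=0, s=-54, t=173   [173*(-54) + 54*(173) = 0]
GCD = 1 with t = -16, so 54*(-16) ≡ 1 (mod 173)
Inverse = -16 mod 173 = 157
Check: 54 * 157 = 8478 ≡ 1 (mod 173)

54^(-1) ≡ 157 (mod 173)


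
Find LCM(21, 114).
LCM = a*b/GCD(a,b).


GCD(21, 114) = 3
LCM = 21*114/3 = 2394/3 = 798

LCM = 798


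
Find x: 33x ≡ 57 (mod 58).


GCD(33, 58) = 1, unique solution
a^(-1) mod 58 = 51
x = 51 * 57 mod 58 = 7

x ≡ 7 (mod 58)


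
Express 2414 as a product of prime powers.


2414 / 2 = 1207
1207 / 17 = 71
71 / 71 = 1
2414 = 2 × 17 × 71


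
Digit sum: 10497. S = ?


1 + 0 + 4 + 9 + 7 = 21


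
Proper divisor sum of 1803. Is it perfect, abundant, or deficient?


Proper divisors: 1, 3, 601
Sum = 1 + 3 + 601 = 605
605 < 1803 → deficient

s(1803) = 605 (deficient)


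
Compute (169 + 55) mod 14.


169 + 55 = 224
224 mod 14 = 0


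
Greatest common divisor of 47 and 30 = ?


47 = 1 * 30 + 17
30 = 1 * 17 + 13
17 = 1 * 13 + 4
13 = 3 * 4 + 1
4 = 4 * 1 + 0
GCD = 1


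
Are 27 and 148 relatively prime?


Euclidean algorithm:
148 = 5 * 27 + 13
27 = 2 * 13 + 1
13 = 13 * 1 + 0
GCD(27, 148) = 1

Yes, coprime (GCD = 1)


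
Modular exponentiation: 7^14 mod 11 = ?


7^1 mod 11 = 7
7^2 mod 11 = 5
7^3 mod 11 = 2
7^4 mod 11 = 3
7^5 mod 11 = 10
7^6 mod 11 = 4
7^7 mod 11 = 6
7^8 mod 11 = 9
7^9 mod 11 = 8
7^10 mod 11 = 1
7^11 mod 11 = 7
7^12 mod 11 = 5
7^13 mod 11 = 2
7^14 mod 11 = 3


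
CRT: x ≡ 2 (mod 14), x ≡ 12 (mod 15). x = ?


M = 14*15 = 210
M1 = M/14 = 15, M2 = M/15 = 14
M1^(-1) mod 14 = 1, M2^(-1) mod 15 = 14
x = 2*15*1 + 12*14*14 = 2382
2382 mod 210 = 72
Check: 72 mod 14 = 2 ✓, 72 mod 15 = 12 ✓

x ≡ 72 (mod 210)


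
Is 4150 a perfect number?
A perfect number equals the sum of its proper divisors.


Proper divisors of 4150: 1, 2, 5, 10, 25, 50, 83, 166, 415, 830, 2075
Sum = 1 + 2 + 5 + 10 + 25 + 50 + 83 + 166 + 415 + 830 + 2075 = 3662

No, 4150 is not perfect (3662 ≠ 4150)


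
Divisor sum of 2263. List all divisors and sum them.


Divisors of 2263: 1, 31, 73, 2263
Sum = 1 + 31 + 73 + 2263 = 2368

σ(2263) = 2368


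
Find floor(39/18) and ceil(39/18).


39/18 = 2.1667
floor = 2
ceil = 3

floor = 2, ceil = 3


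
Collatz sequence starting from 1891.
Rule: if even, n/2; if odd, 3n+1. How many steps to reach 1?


1891 → 5674 → 2837 → 8512 → 4256 → 2128 → 1064 → 532 → 266 → 133 → 400 → 200 → 100 → 50 → 25 → 76 → 38 → 19 → 58 → 29 → 88 → 44 → 22 → 11 → 34 → 17 → 52 → 26 → 13 → 40 → 20 → 10 → 5 → 16 → 8 → 4 → 2 → 1
Total steps = 37

37 steps


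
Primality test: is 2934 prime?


2934 / 2 = 1467 (exact division)
2934 is NOT prime.

No, 2934 is not prime


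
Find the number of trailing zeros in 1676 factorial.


floor(1676/5) = 335
floor(1676/25) = 67
floor(1676/125) = 13
floor(1676/625) = 2
Total = 417

417 trailing zeros


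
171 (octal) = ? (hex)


171 (base 8) = 121 (decimal)
121 (decimal) = 79 (base 16)


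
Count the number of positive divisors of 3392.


3392 = 2^6 × 53^1
d(3392) = (6+1) × (1+1) = 14

14 divisors


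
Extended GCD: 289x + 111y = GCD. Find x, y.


Tabular extended Euclidean (each row: r = 289*s + 111*t):
r=289, s=1, t=0
r=111, s=0, t=1
q=2: r=67, s=1, t=-2   [289*(1) + 111*(-2) = 67]
q=1: r=44, s=-1, t=3   [289*(-1) + 111*(3) = 44]
q=1: r=23, s=2, t=-5   [289*(2) + 111*(-5) = 23]
q=1: r=21, s=-3, t=8   [289*(-3) + 111*(8) = 21]
q=1: r=2, s=5, t=-13   [289*(5) + 111*(-13) = 2]
q=10: r=1, s=-53, t=138   [289*(-53) + 111*(138) = 1]
q=2: r=0, s=111, t=-289   [289*(111) + 111*(-289) = 0]
GCD = 1; from the row with r=1: x=-53, y=138
Check: 289*(-53) + 111*(138) = -15317 + 15318 = 1

GCD = 1, x = -53, y = 138


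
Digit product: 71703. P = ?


7 × 1 × 7 × 0 × 3 = 0


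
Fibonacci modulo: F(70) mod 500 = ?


F(k) mod 500 for k=1..70:
1, 1, 2, 3, 5, 8, 13, 21, 34, 55, 89, 144, 233, 377, 110, 487, 97, 84, 181, 265, 446, 211, 157, 368, 25, 393, 418, 311, 229, 40, 269, 309, 78, 387, 465, 352, 317, 169, 486, 155, 141, 296, 437, 233, 170, 403, 73, 476, 49, 25, 74, 99, 173, 272, 445, 217, 162, 379, 41, 420, 461, 381, 342, 223, 65, 288, 353, 141, 494, 135
F(70) mod 500 = 135


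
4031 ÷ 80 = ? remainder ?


4031 = 80 * 50 + 31
Check: 4000 + 31 = 4031

q = 50, r = 31


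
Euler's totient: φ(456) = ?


456 = 2^3 × 3 × 19
Prime factors: 2, 3, 19
φ(456) = 456 × (1-1/2) × (1-1/3) × (1-1/19)
= 456 × 1/2 × 2/3 × 18/19 = 144

φ(456) = 144


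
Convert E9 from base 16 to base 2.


E9 (base 16) = 233 (decimal)
233 (decimal) = 11101001 (base 2)


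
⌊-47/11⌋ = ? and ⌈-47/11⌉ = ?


-47/11 = -4.2727
floor = -5
ceil = -4

floor = -5, ceil = -4


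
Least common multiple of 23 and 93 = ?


GCD(23, 93) = 1
LCM = 23*93/1 = 2139/1 = 2139

LCM = 2139


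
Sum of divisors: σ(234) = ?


Divisors of 234: 1, 2, 3, 6, 9, 13, 18, 26, 39, 78, 117, 234
Sum = 1 + 2 + 3 + 6 + 9 + 13 + 18 + 26 + 39 + 78 + 117 + 234 = 546

σ(234) = 546


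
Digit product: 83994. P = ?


8 × 3 × 9 × 9 × 4 = 7776


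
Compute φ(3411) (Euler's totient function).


3411 = 3^2 × 379
Prime factors: 3, 379
φ(3411) = 3411 × (1-1/3) × (1-1/379)
= 3411 × 2/3 × 378/379 = 2268

φ(3411) = 2268


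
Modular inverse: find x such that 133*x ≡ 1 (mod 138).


Use the extended Euclidean algorithm on (138, 133); each row r = 138*s + 133*t:
r=138, s=1, t=0
r=133, s=0, t=1
q=1: r=5, s=1, t=-1   [138*(1) + 133*(-1) = 5]
q=26: r=3, s=-26, t=27   [138*(-26) + 133*(27) = 3]
q=1: r=2, s=27, t=-28   [138*(27) + 133*(-28) = 2]
q=1: r=1, s=-53, t=55   [138*(-53) + 133*(55) = 1]
q=2: r=0, s=133, t=-138   [138*(133) + 133*(-138) = 0]
GCD = 1 with t = 55, so 133*(55) ≡ 1 (mod 138)
Inverse = 55 mod 138 = 55
Check: 133 * 55 = 7315 ≡ 1 (mod 138)

133^(-1) ≡ 55 (mod 138)


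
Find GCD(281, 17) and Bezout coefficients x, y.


Tabular extended Euclidean (each row: r = 281*s + 17*t):
r=281, s=1, t=0
r=17, s=0, t=1
q=16: r=9, s=1, t=-16   [281*(1) + 17*(-16) = 9]
q=1: r=8, s=-1, t=17   [281*(-1) + 17*(17) = 8]
q=1: r=1, s=2, t=-33   [281*(2) + 17*(-33) = 1]
q=8: r=0, s=-17, t=281   [281*(-17) + 17*(281) = 0]
GCD = 1; from the row with r=1: x=2, y=-33
Check: 281*(2) + 17*(-33) = 562 - 561 = 1

GCD = 1, x = 2, y = -33


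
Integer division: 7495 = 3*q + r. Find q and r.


7495 = 3 * 2498 + 1
Check: 7494 + 1 = 7495

q = 2498, r = 1


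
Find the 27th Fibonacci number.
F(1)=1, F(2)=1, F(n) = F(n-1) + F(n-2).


Sequence: 1, 1, 2, 3, 5, 8, 13, 21, 34, 55, 89, 144, 233, 377, 610, 987, 1597, 2584, 4181, 6765, 10946, 17711, 28657, 46368, 75025, 121393, 196418
F(27) = 196418


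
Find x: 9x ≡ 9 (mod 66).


GCD(9, 66) = 3 divides 9
Divide: 3x ≡ 3 (mod 22)
x ≡ 1 (mod 22)


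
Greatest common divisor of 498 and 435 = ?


498 = 1 * 435 + 63
435 = 6 * 63 + 57
63 = 1 * 57 + 6
57 = 9 * 6 + 3
6 = 2 * 3 + 0
GCD = 3


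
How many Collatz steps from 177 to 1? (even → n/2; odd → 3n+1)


177 → 532 → 266 → 133 → 400 → 200 → 100 → 50 → 25 → 76 → 38 → 19 → 58 → 29 → 88 → 44 → 22 → 11 → 34 → 17 → 52 → 26 → 13 → 40 → 20 → 10 → 5 → 16 → 8 → 4 → 2 → 1
Total steps = 31

31 steps


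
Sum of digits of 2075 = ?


2 + 0 + 7 + 5 = 14


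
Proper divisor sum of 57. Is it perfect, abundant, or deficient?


Proper divisors: 1, 3, 19
Sum = 1 + 3 + 19 = 23
23 < 57 → deficient

s(57) = 23 (deficient)


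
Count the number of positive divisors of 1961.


1961 = 37^1 × 53^1
d(1961) = (1+1) × (1+1) = 4

4 divisors


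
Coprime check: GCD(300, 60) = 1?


Euclidean algorithm:
300 = 5 * 60 + 0
GCD(300, 60) = 60

No, not coprime (GCD = 60)


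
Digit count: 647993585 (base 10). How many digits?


647993585 has 9 digits in base 10
floor(log10(647993585)) + 1 = floor(8.8116) + 1 = 9

9 digits (base 10)


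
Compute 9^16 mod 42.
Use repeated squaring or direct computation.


9^1 mod 42 = 9
9^2 mod 42 = 39
9^3 mod 42 = 15
9^4 mod 42 = 9
9^5 mod 42 = 39
9^6 mod 42 = 15
9^7 mod 42 = 9
9^8 mod 42 = 39
9^9 mod 42 = 15
9^10 mod 42 = 9
9^11 mod 42 = 39
9^12 mod 42 = 15
9^13 mod 42 = 9
9^14 mod 42 = 39
9^15 mod 42 = 15
9^16 mod 42 = 9


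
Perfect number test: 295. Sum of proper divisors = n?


Proper divisors of 295: 1, 5, 59
Sum = 1 + 5 + 59 = 65

No, 295 is not perfect (65 ≠ 295)


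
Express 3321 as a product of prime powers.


3321 / 3 = 1107
1107 / 3 = 369
369 / 3 = 123
123 / 3 = 41
41 / 41 = 1
3321 = 3^4 × 41


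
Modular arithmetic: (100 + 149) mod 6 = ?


100 + 149 = 249
249 mod 6 = 3


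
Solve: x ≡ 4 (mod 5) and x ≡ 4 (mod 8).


M = 5*8 = 40
M1 = M/5 = 8, M2 = M/8 = 5
M1^(-1) mod 5 = 2, M2^(-1) mod 8 = 5
x = 4*8*2 + 4*5*5 = 164
164 mod 40 = 4
Check: 4 mod 5 = 4 ✓, 4 mod 8 = 4 ✓

x ≡ 4 (mod 40)


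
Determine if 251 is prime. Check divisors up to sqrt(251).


Check divisors up to sqrt(251) = 15.8430
No divisors found.
251 is prime.

Yes, 251 is prime


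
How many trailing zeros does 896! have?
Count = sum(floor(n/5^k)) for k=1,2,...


floor(896/5) = 179
floor(896/25) = 35
floor(896/125) = 7
floor(896/625) = 1
Total = 222

222 trailing zeros


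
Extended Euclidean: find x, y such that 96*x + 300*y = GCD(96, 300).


Tabular extended Euclidean (each row: r = 96*s + 300*t):
r=96, s=1, t=0
r=300, s=0, t=1
q=0: r=96, s=1, t=0   [96*(1) + 300*(0) = 96]
q=3: r=12, s=-3, t=1   [96*(-3) + 300*(1) = 12]
q=8: r=0, s=25, t=-8   [96*(25) + 300*(-8) = 0]
GCD = 12; from the row with r=12: x=-3, y=1
Check: 96*(-3) + 300*(1) = -288 + 300 = 12

GCD = 12, x = -3, y = 1


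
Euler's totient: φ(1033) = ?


1033 = 1033
Prime factors: 1033
φ(1033) = 1033 × (1-1/1033)
= 1033 × 1032/1033 = 1032

φ(1033) = 1032


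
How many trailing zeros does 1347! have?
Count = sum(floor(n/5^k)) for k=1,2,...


floor(1347/5) = 269
floor(1347/25) = 53
floor(1347/125) = 10
floor(1347/625) = 2
Total = 334

334 trailing zeros


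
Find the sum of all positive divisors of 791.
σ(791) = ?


Divisors of 791: 1, 7, 113, 791
Sum = 1 + 7 + 113 + 791 = 912

σ(791) = 912


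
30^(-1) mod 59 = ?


Use the extended Euclidean algorithm on (59, 30); each row r = 59*s + 30*t:
r=59, s=1, t=0
r=30, s=0, t=1
q=1: r=29, s=1, t=-1   [59*(1) + 30*(-1) = 29]
q=1: r=1, s=-1, t=2   [59*(-1) + 30*(2) = 1]
q=29: r=0, s=30, t=-59   [59*(30) + 30*(-59) = 0]
GCD = 1 with t = 2, so 30*(2) ≡ 1 (mod 59)
Inverse = 2 mod 59 = 2
Check: 30 * 2 = 60 ≡ 1 (mod 59)

30^(-1) ≡ 2 (mod 59)


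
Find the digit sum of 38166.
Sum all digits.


3 + 8 + 1 + 6 + 6 = 24


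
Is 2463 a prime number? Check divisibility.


2463 / 3 = 821 (exact division)
2463 is NOT prime.

No, 2463 is not prime


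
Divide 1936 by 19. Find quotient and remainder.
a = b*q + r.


1936 = 19 * 101 + 17
Check: 1919 + 17 = 1936

q = 101, r = 17


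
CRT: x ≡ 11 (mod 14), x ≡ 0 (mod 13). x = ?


M = 14*13 = 182
M1 = M/14 = 13, M2 = M/13 = 14
M1^(-1) mod 14 = 13, M2^(-1) mod 13 = 1
x = 11*13*13 + 0*14*1 = 1859
1859 mod 182 = 39
Check: 39 mod 14 = 11 ✓, 39 mod 13 = 0 ✓

x ≡ 39 (mod 182)


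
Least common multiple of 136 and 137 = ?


GCD(136, 137) = 1
LCM = 136*137/1 = 18632/1 = 18632

LCM = 18632


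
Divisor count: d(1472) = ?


1472 = 2^6 × 23^1
d(1472) = (6+1) × (1+1) = 14

14 divisors


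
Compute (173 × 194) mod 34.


173 × 194 = 33562
33562 mod 34 = 4


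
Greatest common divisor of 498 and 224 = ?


498 = 2 * 224 + 50
224 = 4 * 50 + 24
50 = 2 * 24 + 2
24 = 12 * 2 + 0
GCD = 2


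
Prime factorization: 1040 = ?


1040 / 2 = 520
520 / 2 = 260
260 / 2 = 130
130 / 2 = 65
65 / 5 = 13
13 / 13 = 1
1040 = 2^4 × 5 × 13


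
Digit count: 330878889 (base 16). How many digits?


330878889 in base 16 = 13B8CFA9
Number of digits = 8

8 digits (base 16)


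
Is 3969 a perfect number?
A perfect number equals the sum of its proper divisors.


Proper divisors of 3969: 1, 3, 7, 9, 21, 27, 49, 63, 81, 147, 189, 441, 567, 1323
Sum = 1 + 3 + 7 + 9 + 21 + 27 + 49 + 63 + 81 + 147 + 189 + 441 + 567 + 1323 = 2928

No, 3969 is not perfect (2928 ≠ 3969)


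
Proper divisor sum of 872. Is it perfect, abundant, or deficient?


Proper divisors: 1, 2, 4, 8, 109, 218, 436
Sum = 1 + 2 + 4 + 8 + 109 + 218 + 436 = 778
778 < 872 → deficient

s(872) = 778 (deficient)


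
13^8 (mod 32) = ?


13^1 mod 32 = 13
13^2 mod 32 = 9
13^3 mod 32 = 21
13^4 mod 32 = 17
13^5 mod 32 = 29
13^6 mod 32 = 25
13^7 mod 32 = 5
13^8 mod 32 = 1


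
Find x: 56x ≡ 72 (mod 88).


GCD(56, 88) = 8 divides 72
Divide: 7x ≡ 9 (mod 11)
x ≡ 6 (mod 11)


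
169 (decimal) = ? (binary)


169 (base 10) = 169 (decimal)
169 (decimal) = 10101001 (base 2)


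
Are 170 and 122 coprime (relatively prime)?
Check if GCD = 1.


Euclidean algorithm:
170 = 1 * 122 + 48
122 = 2 * 48 + 26
48 = 1 * 26 + 22
26 = 1 * 22 + 4
22 = 5 * 4 + 2
4 = 2 * 2 + 0
GCD(170, 122) = 2

No, not coprime (GCD = 2)


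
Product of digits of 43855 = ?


4 × 3 × 8 × 5 × 5 = 2400


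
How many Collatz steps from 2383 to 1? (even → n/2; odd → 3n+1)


2383 → 7150 → 3575 → 10726 → 5363 → 16090 → 8045 → 24136 → 12068 → 6034 → 3017 → 9052 → 4526 → 2263 → 6790 → 3395 → 10186 → 5093 → 15280 → 7640 → 3820 → 1910 → 955 → 2866 → 1433 → 4300 → 2150 → 1075 → 3226 → 1613 → 4840 → 2420 → 1210 → 605 → 1816 → 908 → 454 → 227 → 682 → 341 → 1024 → 512 → 256 → 128 → 64 → 32 → 16 → 8 → 4 → 2 → 1
Total steps = 50

50 steps


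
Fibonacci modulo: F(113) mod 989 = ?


F(k) mod 989 for k=1..113:
1, 1, 2, 3, 5, 8, 13, 21, 34, 55, 89, 144, 233, 377, 610, 987, 608, 606, 225, 831, 67, 898, 965, 874, 850, 735, 596, 342, 938, 291, 240, 531, 771, 313, 95, 408, 503, 911, 425, 347, 772, 130, 902, 43, 945, 988, 944, 943, 898, 852, 761, 624, 396, 31, 427, 458, 885, 354, 250, 604, 854, 469, 334, 803, 148, 951, 110, 72, 182, 254, 436, 690, 137, 827, 964, 802, 777, 590, 378, 968, 357, 336, 693, 40, 733, 773, 517, 301, 818, 130, 948, 89, 48, 137, 185, 322, 507, 829, 347, 187, 534, 721, 266, 987, 264, 262, 526, 788, 325, 124, 449, 573, 33
F(113) mod 989 = 33


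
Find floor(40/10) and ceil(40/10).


40/10 = 4.0000
floor = 4
ceil = 4

floor = 4, ceil = 4


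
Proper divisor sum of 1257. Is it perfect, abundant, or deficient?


Proper divisors: 1, 3, 419
Sum = 1 + 3 + 419 = 423
423 < 1257 → deficient

s(1257) = 423 (deficient)


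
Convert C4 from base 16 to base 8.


C4 (base 16) = 196 (decimal)
196 (decimal) = 304 (base 8)


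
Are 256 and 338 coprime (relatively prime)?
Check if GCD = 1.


Euclidean algorithm:
338 = 1 * 256 + 82
256 = 3 * 82 + 10
82 = 8 * 10 + 2
10 = 5 * 2 + 0
GCD(256, 338) = 2

No, not coprime (GCD = 2)


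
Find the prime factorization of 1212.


1212 / 2 = 606
606 / 2 = 303
303 / 3 = 101
101 / 101 = 1
1212 = 2^2 × 3 × 101


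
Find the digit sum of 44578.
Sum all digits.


4 + 4 + 5 + 7 + 8 = 28


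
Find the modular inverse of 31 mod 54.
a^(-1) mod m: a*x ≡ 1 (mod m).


Use the extended Euclidean algorithm on (54, 31); each row r = 54*s + 31*t:
r=54, s=1, t=0
r=31, s=0, t=1
q=1: r=23, s=1, t=-1   [54*(1) + 31*(-1) = 23]
q=1: r=8, s=-1, t=2   [54*(-1) + 31*(2) = 8]
q=2: r=7, s=3, t=-5   [54*(3) + 31*(-5) = 7]
q=1: r=1, s=-4, t=7   [54*(-4) + 31*(7) = 1]
q=7: r=0, s=31, t=-54   [54*(31) + 31*(-54) = 0]
GCD = 1 with t = 7, so 31*(7) ≡ 1 (mod 54)
Inverse = 7 mod 54 = 7
Check: 31 * 7 = 217 ≡ 1 (mod 54)

31^(-1) ≡ 7 (mod 54)


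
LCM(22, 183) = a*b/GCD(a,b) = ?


GCD(22, 183) = 1
LCM = 22*183/1 = 4026/1 = 4026

LCM = 4026


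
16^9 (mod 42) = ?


16^1 mod 42 = 16
16^2 mod 42 = 4
16^3 mod 42 = 22
16^4 mod 42 = 16
16^5 mod 42 = 4
16^6 mod 42 = 22
16^7 mod 42 = 16
16^8 mod 42 = 4
16^9 mod 42 = 22


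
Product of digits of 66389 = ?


6 × 6 × 3 × 8 × 9 = 7776


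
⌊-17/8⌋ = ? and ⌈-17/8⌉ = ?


-17/8 = -2.1250
floor = -3
ceil = -2

floor = -3, ceil = -2


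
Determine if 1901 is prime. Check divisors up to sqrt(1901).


Check divisors up to sqrt(1901) = 43.6005
No divisors found.
1901 is prime.

Yes, 1901 is prime


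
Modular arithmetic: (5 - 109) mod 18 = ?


5 - 109 = -104
-104 mod 18 = 4


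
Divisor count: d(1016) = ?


1016 = 2^3 × 127^1
d(1016) = (3+1) × (1+1) = 8

8 divisors


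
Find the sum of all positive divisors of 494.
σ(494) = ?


Divisors of 494: 1, 2, 13, 19, 26, 38, 247, 494
Sum = 1 + 2 + 13 + 19 + 26 + 38 + 247 + 494 = 840

σ(494) = 840


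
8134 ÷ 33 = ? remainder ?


8134 = 33 * 246 + 16
Check: 8118 + 16 = 8134

q = 246, r = 16


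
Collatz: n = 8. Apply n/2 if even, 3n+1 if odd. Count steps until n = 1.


8 → 4 → 2 → 1
Total steps = 3

3 steps


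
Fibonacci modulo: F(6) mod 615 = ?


F(k) mod 615 for k=1..6:
1, 1, 2, 3, 5, 8
F(6) mod 615 = 8


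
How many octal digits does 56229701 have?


56229701 in base 8 = 326377505
Number of digits = 9

9 digits (base 8)


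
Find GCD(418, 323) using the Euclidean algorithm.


418 = 1 * 323 + 95
323 = 3 * 95 + 38
95 = 2 * 38 + 19
38 = 2 * 19 + 0
GCD = 19


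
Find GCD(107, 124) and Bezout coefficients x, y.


Tabular extended Euclidean (each row: r = 107*s + 124*t):
r=107, s=1, t=0
r=124, s=0, t=1
q=0: r=107, s=1, t=0   [107*(1) + 124*(0) = 107]
q=1: r=17, s=-1, t=1   [107*(-1) + 124*(1) = 17]
q=6: r=5, s=7, t=-6   [107*(7) + 124*(-6) = 5]
q=3: r=2, s=-22, t=19   [107*(-22) + 124*(19) = 2]
q=2: r=1, s=51, t=-44   [107*(51) + 124*(-44) = 1]
q=2: r=0, s=-124, t=107   [107*(-124) + 124*(107) = 0]
GCD = 1; from the row with r=1: x=51, y=-44
Check: 107*(51) + 124*(-44) = 5457 - 5456 = 1

GCD = 1, x = 51, y = -44


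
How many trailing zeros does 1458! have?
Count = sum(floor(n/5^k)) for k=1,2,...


floor(1458/5) = 291
floor(1458/25) = 58
floor(1458/125) = 11
floor(1458/625) = 2
Total = 362

362 trailing zeros


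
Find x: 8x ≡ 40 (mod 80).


GCD(8, 80) = 8 divides 40
Divide: 1x ≡ 5 (mod 10)
x ≡ 5 (mod 10)


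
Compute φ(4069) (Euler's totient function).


4069 = 13 × 313
Prime factors: 13, 313
φ(4069) = 4069 × (1-1/13) × (1-1/313)
= 4069 × 12/13 × 312/313 = 3744

φ(4069) = 3744


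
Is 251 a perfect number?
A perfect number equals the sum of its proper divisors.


Proper divisors of 251: 1
Sum = 1 = 1

No, 251 is not perfect (1 ≠ 251)


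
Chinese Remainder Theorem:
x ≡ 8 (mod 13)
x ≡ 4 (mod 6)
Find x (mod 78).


M = 13*6 = 78
M1 = M/13 = 6, M2 = M/6 = 13
M1^(-1) mod 13 = 11, M2^(-1) mod 6 = 1
x = 8*6*11 + 4*13*1 = 580
580 mod 78 = 34
Check: 34 mod 13 = 8 ✓, 34 mod 6 = 4 ✓

x ≡ 34 (mod 78)


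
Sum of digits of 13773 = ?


1 + 3 + 7 + 7 + 3 = 21


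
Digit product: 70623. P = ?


7 × 0 × 6 × 2 × 3 = 0


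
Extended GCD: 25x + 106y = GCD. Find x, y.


Tabular extended Euclidean (each row: r = 25*s + 106*t):
r=25, s=1, t=0
r=106, s=0, t=1
q=0: r=25, s=1, t=0   [25*(1) + 106*(0) = 25]
q=4: r=6, s=-4, t=1   [25*(-4) + 106*(1) = 6]
q=4: r=1, s=17, t=-4   [25*(17) + 106*(-4) = 1]
q=6: r=0, s=-106, t=25   [25*(-106) + 106*(25) = 0]
GCD = 1; from the row with r=1: x=17, y=-4
Check: 25*(17) + 106*(-4) = 425 - 424 = 1

GCD = 1, x = 17, y = -4


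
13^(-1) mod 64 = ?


Use the extended Euclidean algorithm on (64, 13); each row r = 64*s + 13*t:
r=64, s=1, t=0
r=13, s=0, t=1
q=4: r=12, s=1, t=-4   [64*(1) + 13*(-4) = 12]
q=1: r=1, s=-1, t=5   [64*(-1) + 13*(5) = 1]
q=12: r=0, s=13, t=-64   [64*(13) + 13*(-64) = 0]
GCD = 1 with t = 5, so 13*(5) ≡ 1 (mod 64)
Inverse = 5 mod 64 = 5
Check: 13 * 5 = 65 ≡ 1 (mod 64)

13^(-1) ≡ 5 (mod 64)


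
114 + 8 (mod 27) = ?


114 + 8 = 122
122 mod 27 = 14


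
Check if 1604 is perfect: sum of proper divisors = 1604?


Proper divisors of 1604: 1, 2, 4, 401, 802
Sum = 1 + 2 + 4 + 401 + 802 = 1210

No, 1604 is not perfect (1210 ≠ 1604)


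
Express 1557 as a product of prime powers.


1557 / 3 = 519
519 / 3 = 173
173 / 173 = 1
1557 = 3^2 × 173


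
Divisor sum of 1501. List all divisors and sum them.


Divisors of 1501: 1, 19, 79, 1501
Sum = 1 + 19 + 79 + 1501 = 1600

σ(1501) = 1600


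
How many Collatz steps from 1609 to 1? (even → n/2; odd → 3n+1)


1609 → 4828 → 2414 → 1207 → 3622 → 1811 → 5434 → 2717 → 8152 → 4076 → 2038 → 1019 → 3058 → 1529 → 4588 → 2294 → 1147 → 3442 → 1721 → 5164 → 2582 → 1291 → 3874 → 1937 → 5812 → 2906 → 1453 → 4360 → 2180 → 1090 → 545 → 1636 → 818 → 409 → 1228 → 614 → 307 → 922 → 461 → 1384 → 692 → 346 → 173 → 520 → 260 → 130 → 65 → 196 → 98 → 49 → 148 → 74 → 37 → 112 → 56 → 28 → 14 → 7 → 22 → 11 → 34 → 17 → 52 → 26 → 13 → 40 → 20 → 10 → 5 → 16 → 8 → 4 → 2 → 1
Total steps = 73

73 steps


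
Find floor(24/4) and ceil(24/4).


24/4 = 6.0000
floor = 6
ceil = 6

floor = 6, ceil = 6


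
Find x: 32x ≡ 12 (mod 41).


GCD(32, 41) = 1, unique solution
a^(-1) mod 41 = 9
x = 9 * 12 mod 41 = 26

x ≡ 26 (mod 41)


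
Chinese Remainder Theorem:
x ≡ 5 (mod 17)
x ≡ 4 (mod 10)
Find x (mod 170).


M = 17*10 = 170
M1 = M/17 = 10, M2 = M/10 = 17
M1^(-1) mod 17 = 12, M2^(-1) mod 10 = 3
x = 5*10*12 + 4*17*3 = 804
804 mod 170 = 124
Check: 124 mod 17 = 5 ✓, 124 mod 10 = 4 ✓

x ≡ 124 (mod 170)


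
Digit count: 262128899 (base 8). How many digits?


262128899 in base 8 = 1747742403
Number of digits = 10

10 digits (base 8)


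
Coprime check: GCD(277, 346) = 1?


Euclidean algorithm:
346 = 1 * 277 + 69
277 = 4 * 69 + 1
69 = 69 * 1 + 0
GCD(277, 346) = 1

Yes, coprime (GCD = 1)


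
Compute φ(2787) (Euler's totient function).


2787 = 3 × 929
Prime factors: 3, 929
φ(2787) = 2787 × (1-1/3) × (1-1/929)
= 2787 × 2/3 × 928/929 = 1856

φ(2787) = 1856


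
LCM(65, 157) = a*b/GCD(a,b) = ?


GCD(65, 157) = 1
LCM = 65*157/1 = 10205/1 = 10205

LCM = 10205


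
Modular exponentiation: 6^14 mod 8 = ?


6^1 mod 8 = 6
6^2 mod 8 = 4
6^3 mod 8 = 0
6^4 mod 8 = 0
6^5 mod 8 = 0
6^6 mod 8 = 0
6^7 mod 8 = 0
6^8 mod 8 = 0
6^9 mod 8 = 0
6^10 mod 8 = 0
6^11 mod 8 = 0
6^12 mod 8 = 0
6^13 mod 8 = 0
6^14 mod 8 = 0


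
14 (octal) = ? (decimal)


14 (base 8) = 12 (decimal)
12 (decimal) = 12 (base 10)


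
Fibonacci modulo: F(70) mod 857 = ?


F(k) mod 857 for k=1..70:
1, 1, 2, 3, 5, 8, 13, 21, 34, 55, 89, 144, 233, 377, 610, 130, 740, 13, 753, 766, 662, 571, 376, 90, 466, 556, 165, 721, 29, 750, 779, 672, 594, 409, 146, 555, 701, 399, 243, 642, 28, 670, 698, 511, 352, 6, 358, 364, 722, 229, 94, 323, 417, 740, 300, 183, 483, 666, 292, 101, 393, 494, 30, 524, 554, 221, 775, 139, 57, 196
F(70) mod 857 = 196


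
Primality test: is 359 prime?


Check divisors up to sqrt(359) = 18.9473
No divisors found.
359 is prime.

Yes, 359 is prime


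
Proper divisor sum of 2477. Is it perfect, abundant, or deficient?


Proper divisors: 1
Sum = 1 = 1
1 < 2477 → deficient

s(2477) = 1 (deficient)


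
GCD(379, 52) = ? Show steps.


379 = 7 * 52 + 15
52 = 3 * 15 + 7
15 = 2 * 7 + 1
7 = 7 * 1 + 0
GCD = 1


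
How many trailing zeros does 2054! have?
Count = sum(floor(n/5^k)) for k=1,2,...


floor(2054/5) = 410
floor(2054/25) = 82
floor(2054/125) = 16
floor(2054/625) = 3
Total = 511

511 trailing zeros


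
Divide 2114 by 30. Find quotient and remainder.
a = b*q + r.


2114 = 30 * 70 + 14
Check: 2100 + 14 = 2114

q = 70, r = 14


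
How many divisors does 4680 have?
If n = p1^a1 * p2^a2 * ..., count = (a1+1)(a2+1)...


4680 = 2^3 × 3^2 × 5^1 × 13^1
d(4680) = (3+1) × (2+1) × (1+1) × (1+1) = 48

48 divisors


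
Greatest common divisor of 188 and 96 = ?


188 = 1 * 96 + 92
96 = 1 * 92 + 4
92 = 23 * 4 + 0
GCD = 4


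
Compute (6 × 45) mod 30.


6 × 45 = 270
270 mod 30 = 0
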